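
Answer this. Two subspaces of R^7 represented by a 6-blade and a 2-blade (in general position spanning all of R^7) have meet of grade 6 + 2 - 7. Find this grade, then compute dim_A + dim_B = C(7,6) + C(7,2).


Meet grade = grade(A) + grade(B) - n
= 6 + 2 - 7 = 1
C(7,6) = 7
C(7,2) = 21
dim_A + dim_B = 7 + 21 = 28


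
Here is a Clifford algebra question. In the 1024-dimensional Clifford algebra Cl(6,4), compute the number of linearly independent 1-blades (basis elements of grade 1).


Number of grade-k basis blades in Cl(p,q) with n = p + q is C(n, k).
n = 6 + 4 = 10
C(10, 1) = 10! / (1! * 9!)
= 3628800 / (1 * 362880)
= 10


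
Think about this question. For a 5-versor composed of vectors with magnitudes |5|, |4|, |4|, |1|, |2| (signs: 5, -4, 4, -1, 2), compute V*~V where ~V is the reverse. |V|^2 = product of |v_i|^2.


Each vector v_i has |v_i|^2 = s_i^2
Squared scales: 5^2 = 25, (-4)^2 = 16, 4^2 = 16, (-1)^2 = 1, 2^2 = 4
|V|^2 = 25 * 16 * 16 * 1 * 4
= 25600


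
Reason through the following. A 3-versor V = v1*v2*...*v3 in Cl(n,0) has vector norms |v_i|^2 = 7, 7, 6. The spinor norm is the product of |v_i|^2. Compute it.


Spinor norm N(V) = |v1|^2 * |v2|^2 * ... * |v3|^2
= 7 * 7 * 6
Running product: 7, 49, 294
N(V) = 294


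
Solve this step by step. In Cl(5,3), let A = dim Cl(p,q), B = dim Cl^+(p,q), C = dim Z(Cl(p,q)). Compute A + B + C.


n = 5 + 3 = 8
Total dim = 2^8 = 256
Even subalgebra dim = 2^7 = 128
n is even, so center dim = 1
Sum = 256 + 128 + 1 = 385


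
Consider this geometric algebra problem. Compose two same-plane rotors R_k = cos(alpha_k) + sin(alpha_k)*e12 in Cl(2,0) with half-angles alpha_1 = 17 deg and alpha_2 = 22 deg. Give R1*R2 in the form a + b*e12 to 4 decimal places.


Same-plane rotors commute and their half-angles add:
R1*R2 = cos(a1 + a2) + sin(a1 + a2)*e12.
a1 + a2 = 17 + 22 = 39 deg
cos(39 deg) = 0.7771
sin(39 deg) = 0.6293
R1*R2 = 0.7771 + 0.6293*e12


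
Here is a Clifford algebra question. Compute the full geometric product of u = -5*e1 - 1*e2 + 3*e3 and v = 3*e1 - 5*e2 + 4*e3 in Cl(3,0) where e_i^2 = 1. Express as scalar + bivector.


In Cl(3,0): e_i^2 = 1, e_ie_j = -e_je_i for i != j.
Scalar part = u . v = (-5)*3 + (-1)*(-5) + 3*4
= -15 + 5 + 12 = 2
e12 coeff = (-5)*(-5) - (-1)*3 = 25 - (-3) = 28
e13 coeff = (-5)*4 - 3*3 = -20 - 9 = -29
e23 coeff = (-1)*4 - 3*(-5) = -4 - (-15) = 11
uv = 2 + 28*e12 - 29*e13 + 11*e23


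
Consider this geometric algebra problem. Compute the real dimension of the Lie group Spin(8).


Spin(n) double-covers SO(n); both have Lie algebra so(n) of dimension n(n-1)/2.
n = 8
n(n-1) = 8 * 7 = 56
dim Spin(8) = 56/2 = 28


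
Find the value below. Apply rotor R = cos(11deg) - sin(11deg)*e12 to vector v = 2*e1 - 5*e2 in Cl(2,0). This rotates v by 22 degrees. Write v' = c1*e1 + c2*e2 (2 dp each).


Rotor R = cos(11deg) - sin(11deg)*e12
Rotation angle theta = 2 * 11 = 22 degrees
v' = R*v*~R rotates v by theta.
cos(22deg) = 0.9272, sin(22deg) = 0.3746
v'_1 = 2*cos(22deg) - (-5)*sin(22deg)
= 2*0.9272 - (-5)*0.3746
= 3.73
v'_2 = 2*sin(22deg) + (-5)*cos(22deg)
= 2*0.3746 + (-5)*0.9272
= -3.89
v' = 3.73*e1 - 3.89*e2


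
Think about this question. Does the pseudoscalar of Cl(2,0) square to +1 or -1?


The pseudoscalar I = e1...e_n (product of all n generators) of Cl(p,q) satisfies I^2 = (-1)^(q + n(n-1)/2).
p = 2, q = 0, n = p + q = 2
n(n-1)/2 = 2 * 1 / 2 = 1
Exponent = q + n(n-1)/2 = 0 + 1 = 1
I^2 = (-1)^1 = -1


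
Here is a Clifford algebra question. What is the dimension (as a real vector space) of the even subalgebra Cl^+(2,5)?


Even subalgebra dimension = 2^(n-1)
n = 2 + 5 = 7
2^(7 - 1) = 2^6 = 64
Verification: sum of C(7,k) for even k = 1 + 21 + 35 + 7 = 64
Result = 64


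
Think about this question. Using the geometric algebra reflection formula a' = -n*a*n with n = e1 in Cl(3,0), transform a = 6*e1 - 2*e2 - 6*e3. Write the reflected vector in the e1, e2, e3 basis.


Reflection formula: a' = -n*a*n, with n = e1 (unit vector, n^2 = 1).
For reflection through hyperplane perp to e1:
The component along e1 flips sign, others stay.
a = (6, -2, -6)
a' = (-6, -2, -6)
a' = -6*e1 - 2*e2 - 6*e3


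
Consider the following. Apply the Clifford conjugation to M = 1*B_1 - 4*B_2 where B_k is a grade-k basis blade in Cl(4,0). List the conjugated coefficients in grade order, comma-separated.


Clifford conjugate sign for grade k: (-1)^(k(k+1)/2)
Grade 1: (-1)^(1*2/2) = (-1)^1 = -1, coeff 1 -> -1
Grade 2: (-1)^(2*3/2) = (-1)^3 = -1, coeff -4 -> 4
Conjugated coefficients: -1, 4


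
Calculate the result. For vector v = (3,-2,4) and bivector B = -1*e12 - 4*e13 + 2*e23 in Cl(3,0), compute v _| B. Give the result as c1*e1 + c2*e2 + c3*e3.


Left contraction v _| B = <vB>_1 (grade-1 part of the geometric product vB).
Using e1_|e12 = e2, e2_|e12 = -e1, e1_|e13 = e3, e3_|e13 = -e1, e2_|e23 = e3, e3_|e23 = -e2:
e1 coeff: -v2*b12 - v3*b13 = -(-2)*(-1) - (4)*(-4) = 14
e2 coeff: v1*b12 - v3*b23 = (3)*(-1) - (4)*(2) = -11
e3 coeff: v1*b13 + v2*b23 = (3)*(-4) + (-2)*(2) = -16
v _| B = 14*e1 - 11*e2 - 16*e3


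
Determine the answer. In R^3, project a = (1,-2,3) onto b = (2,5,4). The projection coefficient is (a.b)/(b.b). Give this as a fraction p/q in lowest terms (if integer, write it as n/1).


Projection coefficient = (a . b) / (b . b)
a . b = 1*2 + (-2)*5 + 3*4
= 2 + (-10) + 12 = 4
b . b = 2^2 + 5^2 + 4^2
= 4 + 25 + 16 = 45
Coefficient = 4/45
In lowest terms: 4/45


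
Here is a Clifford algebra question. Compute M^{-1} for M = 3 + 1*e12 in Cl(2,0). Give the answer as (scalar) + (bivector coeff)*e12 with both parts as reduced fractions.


M = 3 + 1*e12, where e12^2 = -1.
Since M commutes with its reverse ~M = a - b*e12, M * ~M = a^2 - b^2*e12^2 = a^2 + b^2.
So M^{-1} = ~M / (a^2 + b^2) = (a - b*e12)/(a^2 + b^2).
a^2 + b^2 = 9 + 1 = 10
Scalar part = 3/10 = 3/10
Bivector coeff = -1/10 = -1/10
M^{-1} = 3/10 - 1/10*e12


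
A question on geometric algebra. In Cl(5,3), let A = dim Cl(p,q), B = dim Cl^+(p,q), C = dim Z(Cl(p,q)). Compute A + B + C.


n = 5 + 3 = 8
Total dim = 2^8 = 256
Even subalgebra dim = 2^7 = 128
n is even, so center dim = 1
Sum = 256 + 128 + 1 = 385


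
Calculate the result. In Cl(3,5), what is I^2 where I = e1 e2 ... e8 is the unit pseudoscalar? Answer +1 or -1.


The pseudoscalar I = e1...e_n (product of all n generators) of Cl(p,q) satisfies I^2 = (-1)^(q + n(n-1)/2).
p = 3, q = 5, n = p + q = 8
n(n-1)/2 = 8 * 7 / 2 = 28
Exponent = q + n(n-1)/2 = 5 + 28 = 33
I^2 = (-1)^33 = -1


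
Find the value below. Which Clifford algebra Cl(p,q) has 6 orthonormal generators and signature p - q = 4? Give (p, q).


We need p + q = 6 and p - q = 4.
Adding: 2p = 6 + 4 = 10, so p = 5.
Then q = 6 - 5 = 1.
(p, q) = (5, 1)


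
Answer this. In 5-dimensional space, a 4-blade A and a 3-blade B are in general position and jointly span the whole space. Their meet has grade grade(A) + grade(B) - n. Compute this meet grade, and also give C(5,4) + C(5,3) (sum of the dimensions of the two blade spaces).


Meet grade = grade(A) + grade(B) - n
= 4 + 3 - 5 = 2
C(5,4) = 5
C(5,3) = 10
dim_A + dim_B = 5 + 10 = 15


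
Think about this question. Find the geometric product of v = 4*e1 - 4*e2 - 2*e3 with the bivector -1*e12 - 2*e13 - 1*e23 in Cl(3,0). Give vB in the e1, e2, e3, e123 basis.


vB has grade-1 (vector) and grade-3 (trivector) parts: vB = (v _| B) + (v ^ B).
Vector part <vB>_1:
  e1: -v2*b12 - v3*b13 = -(-4)*(-1) - (-2)*(-2) = -8
  e2: v1*b12 - v3*b23 = (4)*(-1) - (-2)*(-1) = -6
  e3: v1*b13 + v2*b23 = (4)*(-2) + (-4)*(-1) = -4
Trivector part <vB>_3:
  e123: v1*b23 - v2*b13 + v3*b12 = (4)*(-1) - (-4)*(-2) + (-2)*(-1) = -10
vB = -8*e1 - 6*e2 - 4*e3 - 10*e123


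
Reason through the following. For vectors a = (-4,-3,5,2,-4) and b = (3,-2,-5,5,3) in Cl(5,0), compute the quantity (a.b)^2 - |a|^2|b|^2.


a . b = (-4)*3 + (-3)*(-2) + 5*(-5) + 2*5 + (-4)*3
= -12 + 6 + (-25) + 10 + (-12) = -33
|a|^2 = (-4)^2 + (-3)^2 + 5^2 + 2^2 + (-4)^2 = 70
|b|^2 = 3^2 + (-2)^2 + (-5)^2 + 5^2 + 3^2 = 72
(a.b)^2 = (-33)^2 = 1089
|a|^2 * |b|^2 = 70 * 72 = 5040
Result = 1089 - 5040 = -3951


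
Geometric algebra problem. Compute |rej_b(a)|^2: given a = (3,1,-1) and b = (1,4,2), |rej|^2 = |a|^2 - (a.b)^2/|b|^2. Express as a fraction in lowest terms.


|a|^2 = 3^2 + 1^2 + (-1)^2 = 11
|b|^2 = 1^2 + 4^2 + 2^2 = 21
a . b = 3*1 + 1*4 + (-1)*2 = 5
(a.b)^2 = 5^2 = 25
|rej|^2 = 11 - 25/21
= (231 - 25)/21
= 206/21
In lowest terms: 206/21


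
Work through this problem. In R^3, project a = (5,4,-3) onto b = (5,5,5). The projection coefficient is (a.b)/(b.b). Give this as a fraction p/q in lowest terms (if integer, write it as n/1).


Projection coefficient = (a . b) / (b . b)
a . b = 5*5 + 4*5 + (-3)*5
= 25 + 20 + (-15) = 30
b . b = 5^2 + 5^2 + 5^2
= 25 + 25 + 25 = 75
Coefficient = 30/75
In lowest terms: 2/5


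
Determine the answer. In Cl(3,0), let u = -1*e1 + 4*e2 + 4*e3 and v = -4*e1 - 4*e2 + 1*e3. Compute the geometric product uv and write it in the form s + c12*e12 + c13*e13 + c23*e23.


In Cl(3,0): e_i^2 = 1, e_ie_j = -e_je_i for i != j.
Scalar part = u . v = (-1)*(-4) + 4*(-4) + 4*1
= 4 + (-16) + 4 = -8
e12 coeff = (-1)*(-4) - 4*(-4) = 4 - (-16) = 20
e13 coeff = (-1)*1 - 4*(-4) = -1 - (-16) = 15
e23 coeff = 4*1 - 4*(-4) = 4 - (-16) = 20
uv = -8 + 20*e12 + 15*e13 + 20*e23


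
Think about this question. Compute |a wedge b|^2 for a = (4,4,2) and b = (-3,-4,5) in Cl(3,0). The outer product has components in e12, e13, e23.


a wedge b = (a1*b2 - a2*b1)*e12 + (a1*b3 - a3*b1)*e13 + (a2*b3 - a3*b2)*e23
e12 coeff: 4*(-4) - 4*(-3) = -16 - (-12) = -4
e13 coeff: 4*5 - 2*(-3) = 20 - (-6) = 26
e23 coeff: 4*5 - 2*(-4) = 20 - (-8) = 28
|a wedge b|^2 = (-4)^2 + 26^2 + 28^2
= 16 + 676 + 784
= 1476


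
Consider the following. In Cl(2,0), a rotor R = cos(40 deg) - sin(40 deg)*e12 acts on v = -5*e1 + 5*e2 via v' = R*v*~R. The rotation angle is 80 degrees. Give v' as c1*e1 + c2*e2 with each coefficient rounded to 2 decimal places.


Rotor R = cos(40deg) - sin(40deg)*e12
Rotation angle theta = 2 * 40 = 80 degrees
v' = R*v*~R rotates v by theta.
cos(80deg) = 0.1736, sin(80deg) = 0.9848
v'_1 = -5*cos(80deg) - 5*sin(80deg)
= -5*0.1736 - 5*0.9848
= -5.79
v'_2 = -5*sin(80deg) + 5*cos(80deg)
= -5*0.9848 + 5*0.1736
= -4.06
v' = -5.79*e1 - 4.06*e2


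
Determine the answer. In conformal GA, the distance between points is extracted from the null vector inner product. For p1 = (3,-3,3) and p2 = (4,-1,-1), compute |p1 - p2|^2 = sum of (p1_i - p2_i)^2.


p1 - p2 = (-1, -2, 4)
|p1 - p2|^2 = (-1)^2 + (-2)^2 + 4^2
= 1 + 4 + 16
= 21


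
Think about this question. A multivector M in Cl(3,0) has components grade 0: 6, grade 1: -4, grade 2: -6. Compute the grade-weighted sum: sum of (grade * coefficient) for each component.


Grade-weighted sum = sum of grade_k * coefficient_k
0*6 = 0
1*(-4) = -4
2*(-6) = -12
Total = 0 + (-4) + (-12) = -16


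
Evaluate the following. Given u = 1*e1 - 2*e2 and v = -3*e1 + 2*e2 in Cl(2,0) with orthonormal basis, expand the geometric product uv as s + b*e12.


Expand: (1*e1 - 2*e2)(-3*e1 + 2*e2)
= 1*(-3)*e1e1 + 1*2*e1e2 + (-2)*(-3)*e2e1 + (-2)*2*e2e2
Using e1^2 = e2^2 = 1, e2e1 = -e1e2:
Scalar part s = 1*(-3) + (-2)*2 = -3 + (-4) = -7
Bivector part b = 1*2 - (-2)*(-3) = 2 - 6 = -4
uv = -7 - 4*e12


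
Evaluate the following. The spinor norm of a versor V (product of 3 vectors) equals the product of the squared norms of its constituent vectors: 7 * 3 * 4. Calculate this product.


Spinor norm N(V) = |v1|^2 * |v2|^2 * ... * |v3|^2
= 7 * 3 * 4
Running product: 7, 21, 84
N(V) = 84


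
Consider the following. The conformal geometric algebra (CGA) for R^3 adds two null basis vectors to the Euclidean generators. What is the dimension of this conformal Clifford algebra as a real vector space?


The conformal model of R^3 uses Cl(4,1): the 3 Euclidean generators plus two extra orthogonal generators e+ (e+^2 = +1) and e- (e-^2 = -1), from which the null vectors e0, einf are built.
Number of generators m = 3 + 2 = 5.
dim Cl(p,q) = 2^m = 2^5 = 32


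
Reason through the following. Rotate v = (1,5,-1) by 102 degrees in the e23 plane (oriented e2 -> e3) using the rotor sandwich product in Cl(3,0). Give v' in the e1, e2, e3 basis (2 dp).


Rotor R = cos(51deg) - sin(51deg)*e23
Rotation angle theta = 2 * 51 = 102 degrees in the e23 plane (e2 -> e3).
The component perpendicular to the plane (e1) is invariant: v'_1 = v1 = 1.00
cos(102deg) = -0.2079, sin(102deg) = 0.9781
v'_2 = v2*cos(theta) - v3*sin(theta) = 5*(-0.2079) - (-1)*0.9781 = -0.06
v'_3 = v2*sin(theta) + v3*cos(theta) = 5*0.9781 + (-1)*(-0.2079) = 5.10
v' = 1.00*e1 - 0.06*e2 + 5.10*e3


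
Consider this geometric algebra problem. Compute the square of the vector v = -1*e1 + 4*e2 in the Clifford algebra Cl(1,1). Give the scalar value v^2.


v^2 = sum of c_i^2 * e_i^2
Positive signature terms (e_i^2 = +1): (-1)^2 = 1
Negative signature terms (e_j^2 = -1): 4^2 = 16
v^2 = 1 - 16 = -15


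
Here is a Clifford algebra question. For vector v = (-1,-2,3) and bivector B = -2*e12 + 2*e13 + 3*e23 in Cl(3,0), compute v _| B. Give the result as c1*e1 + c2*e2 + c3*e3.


Left contraction v _| B = <vB>_1 (grade-1 part of the geometric product vB).
Using e1_|e12 = e2, e2_|e12 = -e1, e1_|e13 = e3, e3_|e13 = -e1, e2_|e23 = e3, e3_|e23 = -e2:
e1 coeff: -v2*b12 - v3*b13 = -(-2)*(-2) - (3)*(2) = -10
e2 coeff: v1*b12 - v3*b23 = (-1)*(-2) - (3)*(3) = -7
e3 coeff: v1*b13 + v2*b23 = (-1)*(2) + (-2)*(3) = -8
v _| B = -10*e1 - 7*e2 - 8*e3


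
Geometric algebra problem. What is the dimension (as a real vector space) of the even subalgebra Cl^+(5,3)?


Even subalgebra dimension = 2^(n-1)
n = 5 + 3 = 8
2^(8 - 1) = 2^7 = 128
Verification: sum of C(8,k) for even k = 1 + 28 + 70 + 28 + 1 = 128
Result = 128


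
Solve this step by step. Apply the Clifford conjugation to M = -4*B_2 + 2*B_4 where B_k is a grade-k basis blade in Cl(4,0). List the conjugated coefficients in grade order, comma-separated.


Clifford conjugate sign for grade k: (-1)^(k(k+1)/2)
Grade 2: (-1)^(2*3/2) = (-1)^3 = -1, coeff -4 -> 4
Grade 4: (-1)^(4*5/2) = (-1)^10 = 1, coeff 2 -> 2
Conjugated coefficients: 4, 2


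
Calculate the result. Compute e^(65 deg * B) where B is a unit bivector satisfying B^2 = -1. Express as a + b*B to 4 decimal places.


For a unit bivector B with B^2 = -1, the exponential series gives
e^(theta*B) = cos(theta) + sin(theta)*B (the GA analogue of Euler's formula).
theta = 65 degrees = 1.134464 rad
cos(65 deg) = 0.4226
sin(65 deg) = 0.9063
exp(theta*B) = 0.4226 + 0.9063*B


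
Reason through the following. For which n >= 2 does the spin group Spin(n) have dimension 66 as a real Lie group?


dim Spin(n) = dim so(n) = n(n-1)/2.
Solve n(n-1)/2 = 66, i.e. n^2 - n - 132 = 0.
Discriminant = 1 + 8*66 = 529
n = (1 + sqrt(529))/2 = (1 + 23)/2 = 12


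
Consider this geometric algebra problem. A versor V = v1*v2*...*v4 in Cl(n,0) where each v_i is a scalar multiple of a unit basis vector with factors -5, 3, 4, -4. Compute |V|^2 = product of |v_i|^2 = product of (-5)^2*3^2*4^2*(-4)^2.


Each vector v_i has |v_i|^2 = s_i^2
Squared scales: (-5)^2 = 25, 3^2 = 9, 4^2 = 16, (-4)^2 = 16
|V|^2 = 25 * 9 * 16 * 16
= 57600


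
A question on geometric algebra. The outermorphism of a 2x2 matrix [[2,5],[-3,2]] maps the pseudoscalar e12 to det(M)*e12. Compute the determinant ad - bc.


The outermorphism of a linear map f sends e1^e2 to f(e1)^f(e2).
f(e1) = 2*e1 - 3*e2
f(e2) = 5*e1 + 2*e2
f(e1) ^ f(e2) = (2*e1 - 3*e2) ^ (5*e1 + 2*e2)
= 2*2*e12 + (-3)*5*e21
= (4 - (-15))*e12
= 19*e12
Coefficient = 19


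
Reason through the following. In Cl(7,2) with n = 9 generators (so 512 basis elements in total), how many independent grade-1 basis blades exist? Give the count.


Number of grade-k basis blades in Cl(p,q) with n = p + q is C(n, k).
n = 7 + 2 = 9
C(9, 1) = 9! / (1! * 8!)
= 362880 / (1 * 40320)
= 9


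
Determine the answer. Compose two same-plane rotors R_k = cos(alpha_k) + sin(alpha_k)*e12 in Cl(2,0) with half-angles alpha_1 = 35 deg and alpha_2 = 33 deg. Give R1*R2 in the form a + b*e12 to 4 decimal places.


Same-plane rotors commute and their half-angles add:
R1*R2 = cos(a1 + a2) + sin(a1 + a2)*e12.
a1 + a2 = 35 + 33 = 68 deg
cos(68 deg) = 0.3746
sin(68 deg) = 0.9272
R1*R2 = 0.3746 + 0.9272*e12


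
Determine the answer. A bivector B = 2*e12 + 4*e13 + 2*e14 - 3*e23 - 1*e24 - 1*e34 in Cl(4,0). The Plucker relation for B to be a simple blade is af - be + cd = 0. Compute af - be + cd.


Plucker relation: af - be + cd
a*f = 2*(-1) = -2
b*e = 4*(-1) = -4
c*d = 2*(-3) = -6
af - be + cd = -2 - (-4) + (-6)
= -4


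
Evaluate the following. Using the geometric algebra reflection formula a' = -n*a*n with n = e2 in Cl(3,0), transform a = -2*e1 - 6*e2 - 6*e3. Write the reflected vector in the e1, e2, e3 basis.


Reflection formula: a' = -n*a*n, with n = e2 (unit vector, n^2 = 1).
For reflection through hyperplane perp to e2:
The component along e2 flips sign, others stay.
a = (-2, -6, -6)
a' = (-2, 6, -6)
a' = -2*e1 + 6*e2 - 6*e3


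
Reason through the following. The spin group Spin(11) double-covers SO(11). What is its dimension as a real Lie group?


Spin(n) double-covers SO(n); both have Lie algebra so(n) of dimension n(n-1)/2.
n = 11
n(n-1) = 11 * 10 = 110
dim Spin(11) = 110/2 = 55


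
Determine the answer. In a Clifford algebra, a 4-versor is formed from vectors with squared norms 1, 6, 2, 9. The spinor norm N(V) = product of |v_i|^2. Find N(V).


Spinor norm N(V) = |v1|^2 * |v2|^2 * ... * |v4|^2
= 1 * 6 * 2 * 9
Running product: 1, 6, 12, 108
N(V) = 108


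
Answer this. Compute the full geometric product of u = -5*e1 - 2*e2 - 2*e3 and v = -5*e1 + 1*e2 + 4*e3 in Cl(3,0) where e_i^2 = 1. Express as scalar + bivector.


In Cl(3,0): e_i^2 = 1, e_ie_j = -e_je_i for i != j.
Scalar part = u . v = (-5)*(-5) + (-2)*1 + (-2)*4
= 25 + (-2) + (-8) = 15
e12 coeff = (-5)*1 - (-2)*(-5) = -5 - 10 = -15
e13 coeff = (-5)*4 - (-2)*(-5) = -20 - 10 = -30
e23 coeff = (-2)*4 - (-2)*1 = -8 - (-2) = -6
uv = 15 - 15*e12 - 30*e13 - 6*e23


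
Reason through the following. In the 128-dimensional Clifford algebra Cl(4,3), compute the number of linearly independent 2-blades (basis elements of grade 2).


Number of grade-k basis blades in Cl(p,q) with n = p + q is C(n, k).
n = 4 + 3 = 7
C(7, 2) = 7! / (2! * 5!)
= 5040 / (2 * 120)
= 21


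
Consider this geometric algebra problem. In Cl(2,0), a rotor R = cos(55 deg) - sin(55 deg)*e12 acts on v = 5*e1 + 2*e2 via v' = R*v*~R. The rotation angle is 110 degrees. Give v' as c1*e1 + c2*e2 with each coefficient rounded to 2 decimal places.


Rotor R = cos(55deg) - sin(55deg)*e12
Rotation angle theta = 2 * 55 = 110 degrees
v' = R*v*~R rotates v by theta.
cos(110deg) = -0.3420, sin(110deg) = 0.9397
v'_1 = 5*cos(110deg) - 2*sin(110deg)
= 5*(-0.3420) - 2*0.9397
= -3.59
v'_2 = 5*sin(110deg) + 2*cos(110deg)
= 5*0.9397 + 2*(-0.3420)
= 4.01
v' = -3.59*e1 + 4.01*e2


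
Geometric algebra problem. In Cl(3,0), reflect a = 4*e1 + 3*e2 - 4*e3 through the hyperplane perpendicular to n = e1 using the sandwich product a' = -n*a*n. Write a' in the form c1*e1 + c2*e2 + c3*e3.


Reflection formula: a' = -n*a*n, with n = e1 (unit vector, n^2 = 1).
For reflection through hyperplane perp to e1:
The component along e1 flips sign, others stay.
a = (4, 3, -4)
a' = (-4, 3, -4)
a' = -4*e1 + 3*e2 - 4*e3


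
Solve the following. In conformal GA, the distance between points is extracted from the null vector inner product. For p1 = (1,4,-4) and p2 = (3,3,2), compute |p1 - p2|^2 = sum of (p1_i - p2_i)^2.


p1 - p2 = (-2, 1, -6)
|p1 - p2|^2 = (-2)^2 + 1^2 + (-6)^2
= 4 + 1 + 36
= 41


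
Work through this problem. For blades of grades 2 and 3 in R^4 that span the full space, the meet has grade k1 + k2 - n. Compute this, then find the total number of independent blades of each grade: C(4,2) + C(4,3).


Meet grade = grade(A) + grade(B) - n
= 2 + 3 - 4 = 1
C(4,2) = 6
C(4,3) = 4
dim_A + dim_B = 6 + 4 = 10


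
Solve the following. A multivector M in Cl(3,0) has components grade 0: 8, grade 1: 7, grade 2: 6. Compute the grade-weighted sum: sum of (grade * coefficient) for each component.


Grade-weighted sum = sum of grade_k * coefficient_k
0*8 = 0
1*7 = 7
2*6 = 12
Total = 0 + 7 + 12 = 19


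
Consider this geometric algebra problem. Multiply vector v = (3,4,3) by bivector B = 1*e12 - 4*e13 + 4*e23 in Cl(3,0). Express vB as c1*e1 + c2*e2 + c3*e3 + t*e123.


vB has grade-1 (vector) and grade-3 (trivector) parts: vB = (v _| B) + (v ^ B).
Vector part <vB>_1:
  e1: -v2*b12 - v3*b13 = -(4)*(1) - (3)*(-4) = 8
  e2: v1*b12 - v3*b23 = (3)*(1) - (3)*(4) = -9
  e3: v1*b13 + v2*b23 = (3)*(-4) + (4)*(4) = 4
Trivector part <vB>_3:
  e123: v1*b23 - v2*b13 + v3*b12 = (3)*(4) - (4)*(-4) + (3)*(1) = 31
vB = 8*e1 - 9*e2 + 4*e3 + 31*e123


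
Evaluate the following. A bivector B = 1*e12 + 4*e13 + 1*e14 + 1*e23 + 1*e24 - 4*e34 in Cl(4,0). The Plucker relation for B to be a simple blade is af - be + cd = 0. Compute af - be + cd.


Plucker relation: af - be + cd
a*f = 1*(-4) = -4
b*e = 4*1 = 4
c*d = 1*1 = 1
af - be + cd = -4 - 4 + 1
= -7


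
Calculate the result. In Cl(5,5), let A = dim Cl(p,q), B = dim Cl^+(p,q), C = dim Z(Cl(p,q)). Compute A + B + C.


n = 5 + 5 = 10
Total dim = 2^10 = 1024
Even subalgebra dim = 2^9 = 512
n is even, so center dim = 1
Sum = 1024 + 512 + 1 = 1537


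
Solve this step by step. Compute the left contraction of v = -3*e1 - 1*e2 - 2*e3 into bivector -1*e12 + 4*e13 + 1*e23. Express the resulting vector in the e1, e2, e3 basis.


Left contraction v _| B = <vB>_1 (grade-1 part of the geometric product vB).
Using e1_|e12 = e2, e2_|e12 = -e1, e1_|e13 = e3, e3_|e13 = -e1, e2_|e23 = e3, e3_|e23 = -e2:
e1 coeff: -v2*b12 - v3*b13 = -(-1)*(-1) - (-2)*(4) = 7
e2 coeff: v1*b12 - v3*b23 = (-3)*(-1) - (-2)*(1) = 5
e3 coeff: v1*b13 + v2*b23 = (-3)*(4) + (-1)*(1) = -13
v _| B = 7*e1 + 5*e2 - 13*e3


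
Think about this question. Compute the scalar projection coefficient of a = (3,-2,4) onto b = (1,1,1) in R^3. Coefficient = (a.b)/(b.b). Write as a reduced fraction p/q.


Projection coefficient = (a . b) / (b . b)
a . b = 3*1 + (-2)*1 + 4*1
= 3 + (-2) + 4 = 5
b . b = 1^2 + 1^2 + 1^2
= 1 + 1 + 1 = 3
Coefficient = 5/3
In lowest terms: 5/3


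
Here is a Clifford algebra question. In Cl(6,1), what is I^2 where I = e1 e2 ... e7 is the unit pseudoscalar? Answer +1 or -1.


The pseudoscalar I = e1...e_n (product of all n generators) of Cl(p,q) satisfies I^2 = (-1)^(q + n(n-1)/2).
p = 6, q = 1, n = p + q = 7
n(n-1)/2 = 7 * 6 / 2 = 21
Exponent = q + n(n-1)/2 = 1 + 21 = 22
I^2 = (-1)^22 = +1


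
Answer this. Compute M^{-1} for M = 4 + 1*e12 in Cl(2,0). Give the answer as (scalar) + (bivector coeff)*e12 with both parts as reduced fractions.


M = 4 + 1*e12, where e12^2 = -1.
Since M commutes with its reverse ~M = a - b*e12, M * ~M = a^2 - b^2*e12^2 = a^2 + b^2.
So M^{-1} = ~M / (a^2 + b^2) = (a - b*e12)/(a^2 + b^2).
a^2 + b^2 = 16 + 1 = 17
Scalar part = 4/17 = 4/17
Bivector coeff = -1/17 = -1/17
M^{-1} = 4/17 - 1/17*e12


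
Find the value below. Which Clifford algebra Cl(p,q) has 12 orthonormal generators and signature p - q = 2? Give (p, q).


We need p + q = 12 and p - q = 2.
Adding: 2p = 12 + 2 = 14, so p = 7.
Then q = 12 - 7 = 5.
(p, q) = (7, 5)


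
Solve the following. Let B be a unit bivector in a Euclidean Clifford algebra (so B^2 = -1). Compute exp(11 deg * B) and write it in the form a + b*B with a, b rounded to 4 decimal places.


For a unit bivector B with B^2 = -1, the exponential series gives
e^(theta*B) = cos(theta) + sin(theta)*B (the GA analogue of Euler's formula).
theta = 11 degrees = 0.191986 rad
cos(11 deg) = 0.9816
sin(11 deg) = 0.1908
exp(theta*B) = 0.9816 + 0.1908*B


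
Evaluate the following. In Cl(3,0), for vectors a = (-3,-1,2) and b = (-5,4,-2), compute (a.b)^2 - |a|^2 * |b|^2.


a . b = (-3)*(-5) + (-1)*4 + 2*(-2)
= 15 + (-4) + (-4) = 7
|a|^2 = (-3)^2 + (-1)^2 + 2^2 = 14
|b|^2 = (-5)^2 + 4^2 + (-2)^2 = 45
(a.b)^2 = 7^2 = 49
|a|^2 * |b|^2 = 14 * 45 = 630
Result = 49 - 630 = -581


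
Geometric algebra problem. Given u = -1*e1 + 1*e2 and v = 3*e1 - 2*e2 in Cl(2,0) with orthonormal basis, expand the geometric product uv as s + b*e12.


Expand: (-1*e1 + 1*e2)(3*e1 - 2*e2)
= (-1)*3*e1e1 + (-1)*(-2)*e1e2 + 1*3*e2e1 + 1*(-2)*e2e2
Using e1^2 = e2^2 = 1, e2e1 = -e1e2:
Scalar part s = (-1)*3 + 1*(-2) = -3 + (-2) = -5
Bivector part b = (-1)*(-2) - 1*3 = 2 - 3 = -1
uv = -5 - 1*e12


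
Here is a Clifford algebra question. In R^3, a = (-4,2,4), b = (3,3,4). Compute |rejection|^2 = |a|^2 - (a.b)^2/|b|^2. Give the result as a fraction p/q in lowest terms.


|a|^2 = (-4)^2 + 2^2 + 4^2 = 36
|b|^2 = 3^2 + 3^2 + 4^2 = 34
a . b = (-4)*3 + 2*3 + 4*4 = 10
(a.b)^2 = 10^2 = 100
|rej|^2 = 36 - 100/34
= (1224 - 100)/34
= 1124/34
In lowest terms: 562/17


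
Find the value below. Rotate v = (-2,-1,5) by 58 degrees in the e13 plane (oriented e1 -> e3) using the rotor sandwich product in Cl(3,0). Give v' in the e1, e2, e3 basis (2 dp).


Rotor R = cos(29deg) - sin(29deg)*e13
Rotation angle theta = 2 * 29 = 58 degrees in the e13 plane (e1 -> e3).
The component perpendicular to the plane (e2) is invariant: v'_2 = v2 = -1.00
cos(58deg) = 0.5299, sin(58deg) = 0.8480
v'_1 = v1*cos(theta) - v3*sin(theta) = -2*0.5299 - 5*0.8480 = -5.30
v'_3 = v1*sin(theta) + v3*cos(theta) = -2*0.8480 + 5*0.5299 = 0.95
v' = -5.30*e1 - 1.00*e2 + 0.95*e3


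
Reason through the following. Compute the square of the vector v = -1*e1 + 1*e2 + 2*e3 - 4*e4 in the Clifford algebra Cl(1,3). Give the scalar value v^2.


v^2 = sum of c_i^2 * e_i^2
Positive signature terms (e_i^2 = +1): (-1)^2 = 1
Negative signature terms (e_j^2 = -1): 1^2 + 2^2 + (-4)^2 = 21
v^2 = 1 - 21 = -20


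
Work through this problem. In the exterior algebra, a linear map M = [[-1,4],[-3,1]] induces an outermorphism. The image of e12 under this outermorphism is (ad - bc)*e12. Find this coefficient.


The outermorphism of a linear map f sends e1^e2 to f(e1)^f(e2).
f(e1) = -1*e1 - 3*e2
f(e2) = 4*e1 + 1*e2
f(e1) ^ f(e2) = (-1*e1 - 3*e2) ^ (4*e1 + 1*e2)
= (-1)*1*e12 + (-3)*4*e21
= (-1 - (-12))*e12
= 11*e12
Coefficient = 11


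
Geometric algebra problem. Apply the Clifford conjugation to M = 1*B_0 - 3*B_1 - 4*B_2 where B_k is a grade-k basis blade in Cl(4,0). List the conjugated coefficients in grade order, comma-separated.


Clifford conjugate sign for grade k: (-1)^(k(k+1)/2)
Grade 0: (-1)^(0*1/2) = (-1)^0 = 1, coeff 1 -> 1
Grade 1: (-1)^(1*2/2) = (-1)^1 = -1, coeff -3 -> 3
Grade 2: (-1)^(2*3/2) = (-1)^3 = -1, coeff -4 -> 4
Conjugated coefficients: 1, 3, 4


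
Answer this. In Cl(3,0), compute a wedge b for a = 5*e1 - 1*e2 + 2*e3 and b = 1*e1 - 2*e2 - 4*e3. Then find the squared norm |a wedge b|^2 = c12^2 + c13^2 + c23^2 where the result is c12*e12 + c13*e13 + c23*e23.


a wedge b = (a1*b2 - a2*b1)*e12 + (a1*b3 - a3*b1)*e13 + (a2*b3 - a3*b2)*e23
e12 coeff: 5*(-2) - (-1)*1 = -10 - (-1) = -9
e13 coeff: 5*(-4) - 2*1 = -20 - 2 = -22
e23 coeff: (-1)*(-4) - 2*(-2) = 4 - (-4) = 8
|a wedge b|^2 = (-9)^2 + (-22)^2 + 8^2
= 81 + 484 + 64
= 629


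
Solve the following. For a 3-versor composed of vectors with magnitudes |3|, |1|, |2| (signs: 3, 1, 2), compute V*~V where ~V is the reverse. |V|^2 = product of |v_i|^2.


Each vector v_i has |v_i|^2 = s_i^2
Squared scales: 3^2 = 9, 1^2 = 1, 2^2 = 4
|V|^2 = 9 * 1 * 4
= 36


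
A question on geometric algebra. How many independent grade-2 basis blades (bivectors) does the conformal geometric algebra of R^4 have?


The conformal model of R^4 uses Cl(5,1) with m = 4 + 2 = 6 generators.
Number of grade-2 blades = C(m, 2) = C(6, 2)
= 6*5/2 = 15


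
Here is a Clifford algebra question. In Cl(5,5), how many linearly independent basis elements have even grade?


Even subalgebra dimension = 2^(n-1)
n = 5 + 5 = 10
2^(10 - 1) = 2^9 = 512
Verification: sum of C(10,k) for even k = 1 + 45 + 210 + 210 + 45 + 1 = 512
Result = 512


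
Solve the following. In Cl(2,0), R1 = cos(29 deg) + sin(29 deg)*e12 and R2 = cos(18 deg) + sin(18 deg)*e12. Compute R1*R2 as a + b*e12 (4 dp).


Same-plane rotors commute and their half-angles add:
R1*R2 = cos(a1 + a2) + sin(a1 + a2)*e12.
a1 + a2 = 29 + 18 = 47 deg
cos(47 deg) = 0.6820
sin(47 deg) = 0.7314
R1*R2 = 0.6820 + 0.7314*e12


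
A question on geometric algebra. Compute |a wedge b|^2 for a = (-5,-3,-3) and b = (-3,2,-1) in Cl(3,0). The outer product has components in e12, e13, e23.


a wedge b = (a1*b2 - a2*b1)*e12 + (a1*b3 - a3*b1)*e13 + (a2*b3 - a3*b2)*e23
e12 coeff: (-5)*2 - (-3)*(-3) = -10 - 9 = -19
e13 coeff: (-5)*(-1) - (-3)*(-3) = 5 - 9 = -4
e23 coeff: (-3)*(-1) - (-3)*2 = 3 - (-6) = 9
|a wedge b|^2 = (-19)^2 + (-4)^2 + 9^2
= 361 + 16 + 81
= 458


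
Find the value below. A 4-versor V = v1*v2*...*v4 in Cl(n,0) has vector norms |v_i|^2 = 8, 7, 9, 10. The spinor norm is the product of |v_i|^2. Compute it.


Spinor norm N(V) = |v1|^2 * |v2|^2 * ... * |v4|^2
= 8 * 7 * 9 * 10
Running product: 8, 56, 504, 5040
N(V) = 5040


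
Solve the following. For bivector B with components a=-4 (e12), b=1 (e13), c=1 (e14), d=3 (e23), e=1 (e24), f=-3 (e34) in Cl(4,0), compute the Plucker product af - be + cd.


Plucker relation: af - be + cd
a*f = (-4)*(-3) = 12
b*e = 1*1 = 1
c*d = 1*3 = 3
af - be + cd = 12 - 1 + 3
= 14


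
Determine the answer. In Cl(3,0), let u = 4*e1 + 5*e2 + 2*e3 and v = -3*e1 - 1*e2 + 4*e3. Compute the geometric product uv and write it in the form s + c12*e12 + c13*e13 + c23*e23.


In Cl(3,0): e_i^2 = 1, e_ie_j = -e_je_i for i != j.
Scalar part = u . v = 4*(-3) + 5*(-1) + 2*4
= -12 + (-5) + 8 = -9
e12 coeff = 4*(-1) - 5*(-3) = -4 - (-15) = 11
e13 coeff = 4*4 - 2*(-3) = 16 - (-6) = 22
e23 coeff = 5*4 - 2*(-1) = 20 - (-2) = 22
uv = -9 + 11*e12 + 22*e13 + 22*e23


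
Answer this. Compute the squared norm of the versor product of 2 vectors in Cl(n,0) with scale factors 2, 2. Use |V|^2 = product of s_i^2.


Each vector v_i has |v_i|^2 = s_i^2
Squared scales: 2^2 = 4, 2^2 = 4
|V|^2 = 4 * 4
= 16


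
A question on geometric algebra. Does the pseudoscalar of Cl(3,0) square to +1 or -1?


The pseudoscalar I = e1...e_n (product of all n generators) of Cl(p,q) satisfies I^2 = (-1)^(q + n(n-1)/2).
p = 3, q = 0, n = p + q = 3
n(n-1)/2 = 3 * 2 / 2 = 3
Exponent = q + n(n-1)/2 = 0 + 3 = 3
I^2 = (-1)^3 = -1


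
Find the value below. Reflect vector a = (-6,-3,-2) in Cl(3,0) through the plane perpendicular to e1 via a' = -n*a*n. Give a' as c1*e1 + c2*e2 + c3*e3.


Reflection formula: a' = -n*a*n, with n = e1 (unit vector, n^2 = 1).
For reflection through hyperplane perp to e1:
The component along e1 flips sign, others stay.
a = (-6, -3, -2)
a' = (6, -3, -2)
a' = 6*e1 - 3*e2 - 2*e3


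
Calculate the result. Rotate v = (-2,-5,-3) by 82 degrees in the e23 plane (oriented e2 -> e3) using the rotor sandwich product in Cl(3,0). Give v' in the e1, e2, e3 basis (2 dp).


Rotor R = cos(41deg) - sin(41deg)*e23
Rotation angle theta = 2 * 41 = 82 degrees in the e23 plane (e2 -> e3).
The component perpendicular to the plane (e1) is invariant: v'_1 = v1 = -2.00
cos(82deg) = 0.1392, sin(82deg) = 0.9903
v'_2 = v2*cos(theta) - v3*sin(theta) = -5*0.1392 - (-3)*0.9903 = 2.27
v'_3 = v2*sin(theta) + v3*cos(theta) = -5*0.9903 + (-3)*0.1392 = -5.37
v' = -2.00*e1 + 2.27*e2 - 5.37*e3


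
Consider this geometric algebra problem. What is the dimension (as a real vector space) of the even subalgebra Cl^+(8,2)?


Even subalgebra dimension = 2^(n-1)
n = 8 + 2 = 10
2^(10 - 1) = 2^9 = 512
Verification: sum of C(10,k) for even k = 1 + 45 + 210 + 210 + 45 + 1 = 512
Result = 512


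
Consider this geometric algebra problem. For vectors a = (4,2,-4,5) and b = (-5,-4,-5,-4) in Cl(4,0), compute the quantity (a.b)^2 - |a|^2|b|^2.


a . b = 4*(-5) + 2*(-4) + (-4)*(-5) + 5*(-4)
= -20 + (-8) + 20 + (-20) = -28
|a|^2 = 4^2 + 2^2 + (-4)^2 + 5^2 = 61
|b|^2 = (-5)^2 + (-4)^2 + (-5)^2 + (-4)^2 = 82
(a.b)^2 = (-28)^2 = 784
|a|^2 * |b|^2 = 61 * 82 = 5002
Result = 784 - 5002 = -4218


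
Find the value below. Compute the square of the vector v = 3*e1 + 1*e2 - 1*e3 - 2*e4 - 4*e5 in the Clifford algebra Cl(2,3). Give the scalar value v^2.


v^2 = sum of c_i^2 * e_i^2
Positive signature terms (e_i^2 = +1): 3^2 + 1^2 = 10
Negative signature terms (e_j^2 = -1): (-1)^2 + (-2)^2 + (-4)^2 = 21
v^2 = 10 - 21 = -11


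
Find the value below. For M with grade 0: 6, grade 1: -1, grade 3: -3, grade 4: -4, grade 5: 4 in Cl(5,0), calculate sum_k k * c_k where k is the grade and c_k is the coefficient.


Grade-weighted sum = sum of grade_k * coefficient_k
0*6 = 0
1*(-1) = -1
3*(-3) = -9
4*(-4) = -16
5*4 = 20
Total = 0 + (-1) + (-9) + (-16) + 20 = -6


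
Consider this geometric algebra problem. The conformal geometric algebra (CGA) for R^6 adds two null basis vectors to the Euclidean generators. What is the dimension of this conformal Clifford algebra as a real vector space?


The conformal model of R^6 uses Cl(7,1): the 6 Euclidean generators plus two extra orthogonal generators e+ (e+^2 = +1) and e- (e-^2 = -1), from which the null vectors e0, einf are built.
Number of generators m = 6 + 2 = 8.
dim Cl(p,q) = 2^m = 2^8 = 256


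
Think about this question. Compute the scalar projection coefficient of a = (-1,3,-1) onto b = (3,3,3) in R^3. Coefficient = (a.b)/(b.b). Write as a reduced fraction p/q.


Projection coefficient = (a . b) / (b . b)
a . b = (-1)*3 + 3*3 + (-1)*3
= -3 + 9 + (-3) = 3
b . b = 3^2 + 3^2 + 3^2
= 9 + 9 + 9 = 27
Coefficient = 3/27
In lowest terms: 1/9


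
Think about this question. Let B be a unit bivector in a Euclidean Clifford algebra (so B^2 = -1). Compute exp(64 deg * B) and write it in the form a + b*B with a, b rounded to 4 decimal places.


For a unit bivector B with B^2 = -1, the exponential series gives
e^(theta*B) = cos(theta) + sin(theta)*B (the GA analogue of Euler's formula).
theta = 64 degrees = 1.117011 rad
cos(64 deg) = 0.4384
sin(64 deg) = 0.8988
exp(theta*B) = 0.4384 + 0.8988*B


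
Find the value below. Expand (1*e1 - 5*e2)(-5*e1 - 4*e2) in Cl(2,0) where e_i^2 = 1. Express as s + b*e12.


Expand: (1*e1 - 5*e2)(-5*e1 - 4*e2)
= 1*(-5)*e1e1 + 1*(-4)*e1e2 + (-5)*(-5)*e2e1 + (-5)*(-4)*e2e2
Using e1^2 = e2^2 = 1, e2e1 = -e1e2:
Scalar part s = 1*(-5) + (-5)*(-4) = -5 + 20 = 15
Bivector part b = 1*(-4) - (-5)*(-5) = -4 - 25 = -29
uv = 15 - 29*e12


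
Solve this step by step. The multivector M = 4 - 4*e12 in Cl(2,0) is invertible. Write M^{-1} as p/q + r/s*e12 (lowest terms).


M = 4 - 4*e12, where e12^2 = -1.
Since M commutes with its reverse ~M = a - b*e12, M * ~M = a^2 - b^2*e12^2 = a^2 + b^2.
So M^{-1} = ~M / (a^2 + b^2) = (a - b*e12)/(a^2 + b^2).
a^2 + b^2 = 16 + 16 = 32
Scalar part = 4/32 = 1/8
Bivector coeff = 4/32 = 1/8
M^{-1} = 1/8 + 1/8*e12


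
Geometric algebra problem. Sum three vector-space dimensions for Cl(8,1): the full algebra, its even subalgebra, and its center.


n = 8 + 1 = 9
Total dim = 2^9 = 512
Even subalgebra dim = 2^8 = 256
n is odd, so center dim = 2
Sum = 512 + 256 + 2 = 770


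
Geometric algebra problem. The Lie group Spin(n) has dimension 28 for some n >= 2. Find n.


dim Spin(n) = dim so(n) = n(n-1)/2.
Solve n(n-1)/2 = 28, i.e. n^2 - n - 56 = 0.
Discriminant = 1 + 8*28 = 225
n = (1 + sqrt(225))/2 = (1 + 15)/2 = 8


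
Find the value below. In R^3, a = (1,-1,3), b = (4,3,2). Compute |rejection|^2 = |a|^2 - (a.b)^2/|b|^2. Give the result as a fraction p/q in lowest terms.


|a|^2 = 1^2 + (-1)^2 + 3^2 = 11
|b|^2 = 4^2 + 3^2 + 2^2 = 29
a . b = 1*4 + (-1)*3 + 3*2 = 7
(a.b)^2 = 7^2 = 49
|rej|^2 = 11 - 49/29
= (319 - 49)/29
= 270/29
In lowest terms: 270/29


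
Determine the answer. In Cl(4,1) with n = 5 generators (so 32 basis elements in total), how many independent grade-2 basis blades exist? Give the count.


Number of grade-k basis blades in Cl(p,q) with n = p + q is C(n, k).
n = 4 + 1 = 5
C(5, 2) = 5! / (2! * 3!)
= 120 / (2 * 6)
= 10


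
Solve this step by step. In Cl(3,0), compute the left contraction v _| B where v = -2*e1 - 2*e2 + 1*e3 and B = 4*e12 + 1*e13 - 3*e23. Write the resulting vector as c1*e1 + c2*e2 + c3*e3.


Left contraction v _| B = <vB>_1 (grade-1 part of the geometric product vB).
Using e1_|e12 = e2, e2_|e12 = -e1, e1_|e13 = e3, e3_|e13 = -e1, e2_|e23 = e3, e3_|e23 = -e2:
e1 coeff: -v2*b12 - v3*b13 = -(-2)*(4) - (1)*(1) = 7
e2 coeff: v1*b12 - v3*b23 = (-2)*(4) - (1)*(-3) = -5
e3 coeff: v1*b13 + v2*b23 = (-2)*(1) + (-2)*(-3) = 4
v _| B = 7*e1 - 5*e2 + 4*e3


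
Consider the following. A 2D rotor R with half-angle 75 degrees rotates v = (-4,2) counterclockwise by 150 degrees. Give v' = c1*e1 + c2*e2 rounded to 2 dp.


Rotor R = cos(75deg) - sin(75deg)*e12
Rotation angle theta = 2 * 75 = 150 degrees
v' = R*v*~R rotates v by theta.
cos(150deg) = -0.8660, sin(150deg) = 0.5000
v'_1 = -4*cos(150deg) - 2*sin(150deg)
= -4*(-0.8660) - 2*0.5000
= 2.46
v'_2 = -4*sin(150deg) + 2*cos(150deg)
= -4*0.5000 + 2*(-0.8660)
= -3.73
v' = 2.46*e1 - 3.73*e2


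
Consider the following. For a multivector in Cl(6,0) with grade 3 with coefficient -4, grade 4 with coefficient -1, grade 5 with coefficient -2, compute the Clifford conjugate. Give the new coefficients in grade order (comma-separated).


Clifford conjugate sign for grade k: (-1)^(k(k+1)/2)
Grade 3: (-1)^(3*4/2) = (-1)^6 = 1, coeff -4 -> -4
Grade 4: (-1)^(4*5/2) = (-1)^10 = 1, coeff -1 -> -1
Grade 5: (-1)^(5*6/2) = (-1)^15 = -1, coeff -2 -> 2
Conjugated coefficients: -4, -1, 2


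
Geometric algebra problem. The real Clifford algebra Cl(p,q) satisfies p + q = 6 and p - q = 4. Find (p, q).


We need p + q = 6 and p - q = 4.
Adding: 2p = 6 + 4 = 10, so p = 5.
Then q = 6 - 5 = 1.
(p, q) = (5, 1)


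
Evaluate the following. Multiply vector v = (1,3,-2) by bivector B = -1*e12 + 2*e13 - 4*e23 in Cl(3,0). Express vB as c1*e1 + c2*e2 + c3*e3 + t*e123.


vB has grade-1 (vector) and grade-3 (trivector) parts: vB = (v _| B) + (v ^ B).
Vector part <vB>_1:
  e1: -v2*b12 - v3*b13 = -(3)*(-1) - (-2)*(2) = 7
  e2: v1*b12 - v3*b23 = (1)*(-1) - (-2)*(-4) = -9
  e3: v1*b13 + v2*b23 = (1)*(2) + (3)*(-4) = -10
Trivector part <vB>_3:
  e123: v1*b23 - v2*b13 + v3*b12 = (1)*(-4) - (3)*(2) + (-2)*(-1) = -8
vB = 7*e1 - 9*e2 - 10*e3 - 8*e123


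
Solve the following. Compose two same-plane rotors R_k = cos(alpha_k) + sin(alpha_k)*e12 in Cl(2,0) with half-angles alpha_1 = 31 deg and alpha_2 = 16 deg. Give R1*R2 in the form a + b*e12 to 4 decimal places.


Same-plane rotors commute and their half-angles add:
R1*R2 = cos(a1 + a2) + sin(a1 + a2)*e12.
a1 + a2 = 31 + 16 = 47 deg
cos(47 deg) = 0.6820
sin(47 deg) = 0.7314
R1*R2 = 0.6820 + 0.7314*e12


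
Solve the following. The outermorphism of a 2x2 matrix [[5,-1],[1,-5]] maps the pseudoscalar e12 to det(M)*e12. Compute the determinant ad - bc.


The outermorphism of a linear map f sends e1^e2 to f(e1)^f(e2).
f(e1) = 5*e1 + 1*e2
f(e2) = -1*e1 - 5*e2
f(e1) ^ f(e2) = (5*e1 + 1*e2) ^ (-1*e1 - 5*e2)
= 5*(-5)*e12 + 1*(-1)*e21
= (-25 - (-1))*e12
= -24*e12
Coefficient = -24


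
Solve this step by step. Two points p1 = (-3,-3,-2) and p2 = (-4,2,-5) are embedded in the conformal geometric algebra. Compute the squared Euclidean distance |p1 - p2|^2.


p1 - p2 = (1, -5, 3)
|p1 - p2|^2 = 1^2 + (-5)^2 + 3^2
= 1 + 25 + 9
= 35


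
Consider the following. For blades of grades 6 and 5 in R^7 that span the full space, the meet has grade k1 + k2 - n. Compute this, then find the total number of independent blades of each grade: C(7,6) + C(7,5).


Meet grade = grade(A) + grade(B) - n
= 6 + 5 - 7 = 4
C(7,6) = 7
C(7,5) = 21
dim_A + dim_B = 7 + 21 = 28


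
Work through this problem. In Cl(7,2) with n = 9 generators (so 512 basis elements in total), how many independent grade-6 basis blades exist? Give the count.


Number of grade-k basis blades in Cl(p,q) with n = p + q is C(n, k).
n = 7 + 2 = 9
C(9, 6) = 9! / (6! * 3!)
= 362880 / (720 * 6)
= 84
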